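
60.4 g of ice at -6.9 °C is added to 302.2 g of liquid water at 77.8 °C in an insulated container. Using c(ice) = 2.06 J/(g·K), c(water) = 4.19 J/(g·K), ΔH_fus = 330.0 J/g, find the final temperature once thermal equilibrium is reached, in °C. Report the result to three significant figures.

T_f = 51.2 °C

Heat to bring ice to 0 °C and melt it: q₁ = 60.4×2.06×6.9 + 60.4×330.0 = 20791 J
Heat the water can supply cooling to 0 °C: 302.2×4.19×77.8 = 98511.8 J > q₁, so all ice melts.
Energy balance: 302.2×4.19×(77.8 − T) = 20791 + 60.4×4.19×(T − 0)
1266.218(77.8 − T) = 20791 + 253.076 T
98511.8 − 20791 = 1519.294 T
T = 77720.8 / 1519.294 = 51.16 °C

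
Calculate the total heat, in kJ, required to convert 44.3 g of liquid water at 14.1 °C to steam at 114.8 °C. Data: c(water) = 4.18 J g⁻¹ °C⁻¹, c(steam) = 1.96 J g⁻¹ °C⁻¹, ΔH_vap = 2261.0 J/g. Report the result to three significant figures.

q1 (heat water 14.1→100.0 °C): 44.3 × 4.18 × 85.9 = 15906 J
q2 (vaporize at 100 °C): 44.3 × 2261.0 = 100162 J
q3 (heat steam 100.0→114.8 °C): 44.3 × 1.96 × 14.8 = 1285 J
Total: 15906 + 100162 + 1285 = 117353 J = 117 kJ

q = 117 kJ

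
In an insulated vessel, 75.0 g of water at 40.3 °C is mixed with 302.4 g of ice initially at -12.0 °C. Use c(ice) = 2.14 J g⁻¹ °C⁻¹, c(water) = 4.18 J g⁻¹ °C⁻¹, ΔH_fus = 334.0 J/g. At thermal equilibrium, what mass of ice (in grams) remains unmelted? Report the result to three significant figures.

m_ice remaining = 288 g

Heat to warm all ice to 0 °C: 302.4×2.14×12.0 = 7765.6 J
Heat released by water cooling to 0 °C: 75.0×4.18×40.3 = 12634 J
12634 J < 7765.6 + 302.4×334.0 = 108767.2 J, so not all ice melts; final T = 0 °C.
Heat left for melting: 12634 − 7765.6 = 4868.4 J
Mass melted = 4868.4 / 334.0 = 14.58 g
Ice remaining = 302.4 − 14.58 = 287.82 g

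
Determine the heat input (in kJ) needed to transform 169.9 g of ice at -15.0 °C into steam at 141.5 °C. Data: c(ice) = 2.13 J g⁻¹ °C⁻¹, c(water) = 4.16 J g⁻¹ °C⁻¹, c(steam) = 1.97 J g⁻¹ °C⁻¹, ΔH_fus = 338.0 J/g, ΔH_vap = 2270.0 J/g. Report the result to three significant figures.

q = 533 kJ

q1 (heat ice -15.0→0.0 °C): 169.9 × 2.13 × 15.0 = 5428 J
q2 (melt at 0 °C): 169.9 × 338.0 = 57426 J
q3 (heat water 0.0→100.0 °C): 169.9 × 4.16 × 100.0 = 70678 J
q4 (vaporize at 100 °C): 169.9 × 2270.0 = 385673 J
q5 (heat steam 100.0→141.5 °C): 169.9 × 1.97 × 41.5 = 13890 J
Total: 5428 + 57426 + 70678 + 385673 + 13890 = 533095 J = 533 kJ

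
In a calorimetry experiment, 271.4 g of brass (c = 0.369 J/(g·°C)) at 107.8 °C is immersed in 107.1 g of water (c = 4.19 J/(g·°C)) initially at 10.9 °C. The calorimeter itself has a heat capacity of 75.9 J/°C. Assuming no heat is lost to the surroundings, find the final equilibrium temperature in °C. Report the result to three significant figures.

Heat lost by brass = heat gained by water + calorimeter.
(271.4)(0.369)(107.8 − T) = [(107.1)(4.19) + 75.9](T − 10.9)
100.1466 (107.8 − T) = 524.649 (T − 10.9)
10796 − 100.1466 T = 524.649 T − 5718.7
16514.7 = 624.7956 T
T = 26.43 °C

T_f = 26.4 °C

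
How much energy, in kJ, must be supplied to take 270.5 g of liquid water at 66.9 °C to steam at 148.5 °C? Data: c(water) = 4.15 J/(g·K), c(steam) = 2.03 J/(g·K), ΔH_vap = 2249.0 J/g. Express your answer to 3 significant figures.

q = 672 kJ

q1 (heat water 66.9→100.0 °C): 270.5 × 4.15 × 33.1 = 37157 J
q2 (vaporize at 100 °C): 270.5 × 2249.0 = 608355 J
q3 (heat steam 100.0→148.5 °C): 270.5 × 2.03 × 48.5 = 26632 J
Total: 37157 + 608355 + 26632 = 672144 J = 672 kJ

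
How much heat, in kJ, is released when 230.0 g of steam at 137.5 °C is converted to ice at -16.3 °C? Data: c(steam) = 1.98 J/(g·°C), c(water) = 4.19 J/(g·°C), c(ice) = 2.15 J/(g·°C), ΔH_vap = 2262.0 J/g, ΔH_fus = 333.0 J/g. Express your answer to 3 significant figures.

q = 718 kJ

q1 (cool steam 137.5→100 °C): 230.0 × 1.98 × 37.5 = 17078 J
q2 (condense at 100 °C): 230.0 × 2262.0 = 520260 J
q3 (cool water 100→0 °C): 230.0 × 4.19 × 100.0 = 96370 J
q4 (freeze at 0 °C): 230.0 × 333.0 = 76590 J
q5 (cool ice 0→-16.3 °C): 230.0 × 2.15 × 16.3 = 8060 J
Total: 17078 + 520260 + 96370 + 76590 + 8060 = 718358 J = 718 kJ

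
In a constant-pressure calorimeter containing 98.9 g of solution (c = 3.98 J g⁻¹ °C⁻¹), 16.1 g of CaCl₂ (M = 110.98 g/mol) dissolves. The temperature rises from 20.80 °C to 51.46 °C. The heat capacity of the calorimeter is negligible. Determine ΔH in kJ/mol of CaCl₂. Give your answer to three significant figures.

|ΔT| = |51.46 − 20.80| = 30.66 °C
|q_surr| = (98.9 × 3.98) × 30.66 = 393.622 × 30.66 = 12070 J
n(CaCl₂) = 16.1 / 110.98 = 0.1451 mol
Temperature rose, so q_rxn = −|q_surr| = -12.07 kJ
ΔH = q_rxn / n = -83.18 kJ/mol

ΔH = -83.2 kJ/mol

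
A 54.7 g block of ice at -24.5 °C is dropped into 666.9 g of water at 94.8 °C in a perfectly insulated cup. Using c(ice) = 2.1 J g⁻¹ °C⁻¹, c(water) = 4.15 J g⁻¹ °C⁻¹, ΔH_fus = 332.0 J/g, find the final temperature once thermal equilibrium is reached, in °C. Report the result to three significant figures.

Heat to bring ice to 0 °C and melt it: q₁ = 54.7×2.1×24.5 + 54.7×332.0 = 20975 J
Heat the water can supply cooling to 0 °C: 666.9×4.15×94.8 = 262372 J > q₁, so all ice melts.
Energy balance: 666.9×4.15×(94.8 − T) = 20975 + 54.7×4.15×(T − 0)
2767.635(94.8 − T) = 20975 + 227.005 T
262372 − 20975 = 2994.640 T
T = 241397 / 2994.640 = 80.61 °C

T_f = 80.6 °C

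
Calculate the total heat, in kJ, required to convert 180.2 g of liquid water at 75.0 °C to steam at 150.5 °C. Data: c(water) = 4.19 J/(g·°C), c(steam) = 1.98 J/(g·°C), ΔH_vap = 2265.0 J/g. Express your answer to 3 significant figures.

q = 445 kJ

q1 (heat water 75.0→100.0 °C): 180.2 × 4.19 × 25.0 = 18876 J
q2 (vaporize at 100 °C): 180.2 × 2265.0 = 408153 J
q3 (heat steam 100.0→150.5 °C): 180.2 × 1.98 × 50.5 = 18018 J
Total: 18876 + 408153 + 18018 = 445047 J = 445 kJ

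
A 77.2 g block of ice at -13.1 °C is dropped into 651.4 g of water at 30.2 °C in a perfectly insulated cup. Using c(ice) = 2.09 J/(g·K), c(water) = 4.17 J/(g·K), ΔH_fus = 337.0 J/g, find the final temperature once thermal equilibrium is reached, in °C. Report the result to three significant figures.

Heat to bring ice to 0 °C and melt it: q₁ = 77.2×2.09×13.1 + 77.2×337.0 = 28130 J
Heat the water can supply cooling to 0 °C: 651.4×4.17×30.2 = 82033.4 J > q₁, so all ice melts.
Energy balance: 651.4×4.17×(30.2 − T) = 28130 + 77.2×4.17×(T − 0)
2716.338(30.2 − T) = 28130 + 321.924 T
82033.4 − 28130 = 3038.262 T
T = 53903.4 / 3038.262 = 17.74 °C

T_f = 17.7 °C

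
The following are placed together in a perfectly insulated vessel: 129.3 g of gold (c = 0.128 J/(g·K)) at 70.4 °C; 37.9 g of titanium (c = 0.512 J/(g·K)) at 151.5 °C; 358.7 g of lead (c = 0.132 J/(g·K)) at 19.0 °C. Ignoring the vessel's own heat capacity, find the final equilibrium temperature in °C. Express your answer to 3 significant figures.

T_f = 60.1 °C

Σ mᵢcᵢ(T − Tᵢ) = 0  ⇒  T = Σ mᵢcᵢTᵢ / Σ mᵢcᵢ
Σ mᵢcᵢ = 129.3×0.128 + 37.9×0.512 + 358.7×0.132 = 83.3036
Σ mᵢcᵢTᵢ = 16.5504×70.4 + 19.4048×151.5 + 47.3484×19.0 = 5004.6
T = 5004.6 / 83.3036 = 60.08 °C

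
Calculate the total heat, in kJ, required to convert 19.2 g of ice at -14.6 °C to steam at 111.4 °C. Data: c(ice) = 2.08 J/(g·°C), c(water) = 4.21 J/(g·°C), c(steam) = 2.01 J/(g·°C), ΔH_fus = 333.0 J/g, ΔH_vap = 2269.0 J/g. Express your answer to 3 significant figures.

q = 59.1 kJ

q1 (heat ice -14.6→0.0 °C): 19.2 × 2.08 × 14.6 = 583 J
q2 (melt at 0 °C): 19.2 × 333.0 = 6394 J
q3 (heat water 0.0→100.0 °C): 19.2 × 4.21 × 100.0 = 8083 J
q4 (vaporize at 100 °C): 19.2 × 2269.0 = 43565 J
q5 (heat steam 100.0→111.4 °C): 19.2 × 2.01 × 11.4 = 440 J
Total: 583 + 6394 + 8083 + 43565 + 440 = 59065 J = 59.1 kJ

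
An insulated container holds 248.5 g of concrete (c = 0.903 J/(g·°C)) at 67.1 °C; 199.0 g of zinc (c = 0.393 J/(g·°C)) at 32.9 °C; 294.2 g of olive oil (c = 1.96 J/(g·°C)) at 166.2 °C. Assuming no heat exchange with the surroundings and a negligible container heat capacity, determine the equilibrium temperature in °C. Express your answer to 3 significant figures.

T_f = 129 °C

Σ mᵢcᵢ(T − Tᵢ) = 0  ⇒  T = Σ mᵢcᵢTᵢ / Σ mᵢcᵢ
Σ mᵢcᵢ = 248.5×0.903 + 199.0×0.393 + 294.2×1.96 = 879.2345
Σ mᵢcᵢTᵢ = 224.3955×67.1 + 78.207×32.9 + 576.632×166.2 = 113470
T = 113470 / 879.2345 = 129.1 °C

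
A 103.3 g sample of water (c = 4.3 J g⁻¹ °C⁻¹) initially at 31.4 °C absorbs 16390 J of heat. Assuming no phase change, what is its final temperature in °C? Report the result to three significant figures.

ΔT = q / (m c) = 16390 / (103.3 × 4.3) = 36.90 °C
T_f = 31.4 + 36.90 = 68.30 °C

T_f = 68.3 °C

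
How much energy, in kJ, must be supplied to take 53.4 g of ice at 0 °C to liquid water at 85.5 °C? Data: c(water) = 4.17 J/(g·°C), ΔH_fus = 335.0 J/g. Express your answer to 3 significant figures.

q = 36.9 kJ

q1 (melt at 0 °C): 53.4 × 335.0 = 17889 J
q2 (heat water 0.0→85.5 °C): 53.4 × 4.17 × 85.5 = 19039 J
Total: 17889 + 19039 = 36928 J = 36.9 kJ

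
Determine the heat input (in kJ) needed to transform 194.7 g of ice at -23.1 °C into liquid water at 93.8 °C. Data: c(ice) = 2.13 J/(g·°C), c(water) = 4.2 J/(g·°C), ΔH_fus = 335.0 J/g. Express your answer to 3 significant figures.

q1 (heat ice -23.1→0.0 °C): 194.7 × 2.13 × 23.1 = 9580 J
q2 (melt at 0 °C): 194.7 × 335.0 = 65225 J
q3 (heat water 0.0→93.8 °C): 194.7 × 4.2 × 93.8 = 76704 J
Total: 9580 + 65225 + 76704 = 151509 J = 152 kJ

q = 152 kJ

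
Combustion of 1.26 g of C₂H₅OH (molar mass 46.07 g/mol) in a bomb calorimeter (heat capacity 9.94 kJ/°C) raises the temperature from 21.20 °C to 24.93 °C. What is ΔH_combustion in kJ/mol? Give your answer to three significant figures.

ΔH = -1360 kJ/mol

ΔT = 24.93 − 21.20 = 3.73 °C
q_cal = C_cal × ΔT = 9.94 × 3.73 = 37.0762 kJ
n = 1.26 / 46.07 = 0.02735 mol
q_rxn = −q_cal = -37.0762 kJ
ΔH = -37.0762 / 0.02735 = -1356 kJ/mol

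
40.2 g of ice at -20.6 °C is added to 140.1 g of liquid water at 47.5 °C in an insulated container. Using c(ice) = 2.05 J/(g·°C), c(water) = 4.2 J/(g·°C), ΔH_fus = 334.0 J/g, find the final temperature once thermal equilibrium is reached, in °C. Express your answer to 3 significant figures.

T_f = 16.9 °C

Heat to bring ice to 0 °C and melt it: q₁ = 40.2×2.05×20.6 + 40.2×334.0 = 15124 J
Heat the water can supply cooling to 0 °C: 140.1×4.2×47.5 = 27950.0 J > q₁, so all ice melts.
Energy balance: 140.1×4.2×(47.5 − T) = 15124 + 40.2×4.2×(T − 0)
588.42(47.5 − T) = 15124 + 168.84 T
27950.0 − 15124 = 757.26 T
T = 12826.0 / 757.26 = 16.94 °C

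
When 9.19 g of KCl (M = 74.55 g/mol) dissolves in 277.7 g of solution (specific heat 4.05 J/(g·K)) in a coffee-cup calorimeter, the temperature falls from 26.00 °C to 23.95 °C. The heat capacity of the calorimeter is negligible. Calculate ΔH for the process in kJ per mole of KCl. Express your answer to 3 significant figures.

ΔH = 18.7 kJ/mol

|ΔT| = |23.95 − 26.00| = 2.05 °C
|q_surr| = (277.7 × 4.05) × 2.05 = 1124.685 × 2.05 = 2306 J
n(KCl) = 9.19 / 74.55 = 0.1233 mol
Temperature fell, so q_rxn = +|q_surr| = 2.306 kJ
ΔH = q_rxn / n = 18.70 kJ/mol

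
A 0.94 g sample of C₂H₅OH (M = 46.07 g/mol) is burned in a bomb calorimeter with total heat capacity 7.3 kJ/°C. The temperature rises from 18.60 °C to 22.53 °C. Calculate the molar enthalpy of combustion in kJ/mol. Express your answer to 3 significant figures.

ΔH = -1410 kJ/mol

ΔT = 22.53 − 18.60 = 3.93 °C
q_cal = C_cal × ΔT = 7.3 × 3.93 = 28.689 kJ
n = 0.94 / 46.07 = 0.02040 mol
q_rxn = −q_cal = -28.689 kJ
ΔH = -28.689 / 0.02040 = -1406 kJ/mol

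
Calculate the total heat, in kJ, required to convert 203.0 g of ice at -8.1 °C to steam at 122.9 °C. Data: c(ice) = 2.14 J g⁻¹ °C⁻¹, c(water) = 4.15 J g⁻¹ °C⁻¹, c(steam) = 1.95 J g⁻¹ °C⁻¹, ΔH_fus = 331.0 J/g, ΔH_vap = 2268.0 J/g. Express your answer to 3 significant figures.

q = 624 kJ

q1 (heat ice -8.1→0.0 °C): 203.0 × 2.14 × 8.1 = 3519 J
q2 (melt at 0 °C): 203.0 × 331.0 = 67193 J
q3 (heat water 0.0→100.0 °C): 203.0 × 4.15 × 100.0 = 84245 J
q4 (vaporize at 100 °C): 203.0 × 2268.0 = 460404 J
q5 (heat steam 100.0→122.9 °C): 203.0 × 1.95 × 22.9 = 9065 J
Total: 3519 + 67193 + 84245 + 460404 + 9065 = 624426 J = 624 kJ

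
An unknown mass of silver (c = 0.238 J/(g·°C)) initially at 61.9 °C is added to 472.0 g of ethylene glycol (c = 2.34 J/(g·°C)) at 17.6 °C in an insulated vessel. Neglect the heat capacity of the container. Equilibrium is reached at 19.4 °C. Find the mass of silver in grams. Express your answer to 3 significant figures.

m = 197 g

q_gained = (472.0 × 2.34) × (19.4 − 17.6) = 1988 J
q_lost = m × 0.238 × (61.9 − 19.4) = 10.115 m
m = 1988 / 10.115 = 197 g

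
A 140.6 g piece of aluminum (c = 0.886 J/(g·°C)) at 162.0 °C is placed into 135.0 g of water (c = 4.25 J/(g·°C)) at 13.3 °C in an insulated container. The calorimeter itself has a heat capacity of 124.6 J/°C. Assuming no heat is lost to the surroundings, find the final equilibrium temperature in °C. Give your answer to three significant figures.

Heat lost by aluminum = heat gained by water + calorimeter.
(140.6)(0.886)(162.0 − T) = [(135.0)(4.25) + 124.6](T − 13.3)
124.5716 (162.0 − T) = 698.35 (T − 13.3)
20181 − 124.5716 T = 698.35 T − 9288.1
29469.1 = 822.9216 T
T = 35.81 °C

T_f = 35.8 °C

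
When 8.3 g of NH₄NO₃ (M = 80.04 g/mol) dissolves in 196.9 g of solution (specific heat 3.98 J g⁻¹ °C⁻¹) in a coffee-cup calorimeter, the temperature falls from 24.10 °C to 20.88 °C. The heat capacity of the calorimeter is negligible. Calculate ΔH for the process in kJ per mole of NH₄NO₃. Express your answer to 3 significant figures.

|ΔT| = |20.88 − 24.10| = 3.22 °C
|q_surr| = (196.9 × 3.98) × 3.22 = 783.662 × 3.22 = 2523 J
n(NH₄NO₃) = 8.3 / 80.04 = 0.1037 mol
Temperature fell, so q_rxn = +|q_surr| = 2.523 kJ
ΔH = q_rxn / n = 24.33 kJ/mol

ΔH = 24.3 kJ/mol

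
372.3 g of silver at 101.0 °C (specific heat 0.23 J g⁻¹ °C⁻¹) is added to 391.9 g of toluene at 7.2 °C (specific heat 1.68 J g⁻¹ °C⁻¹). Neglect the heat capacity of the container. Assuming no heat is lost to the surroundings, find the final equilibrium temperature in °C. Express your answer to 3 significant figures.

Heat lost by silver = heat gained by toluene.
(372.3)(0.23)(101.0 − T) = (391.9)(1.68)(T − 7.2)
85.629 (101.0 − T) = 658.392 (T − 7.2)
8648.5 − 85.629 T = 658.392 T − 4740.4
13388.9 = 744.021 T
T = 18.00 °C

T_f = 18.0 °C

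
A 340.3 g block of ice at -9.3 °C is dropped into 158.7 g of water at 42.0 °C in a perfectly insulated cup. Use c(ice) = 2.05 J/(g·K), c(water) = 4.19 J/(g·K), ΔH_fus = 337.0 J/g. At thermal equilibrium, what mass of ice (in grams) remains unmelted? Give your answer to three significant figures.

m_ice remaining = 277 g

Heat to warm all ice to 0 °C: 340.3×2.05×9.3 = 6487.8 J
Heat released by water cooling to 0 °C: 158.7×4.19×42.0 = 27928 J
27928 J < 6487.8 + 340.3×337.0 = 121168.9 J, so not all ice melts; final T = 0 °C.
Heat left for melting: 27928 − 6487.8 = 21440.2 J
Mass melted = 21440.2 / 337.0 = 63.62 g
Ice remaining = 340.3 − 63.62 = 276.68 g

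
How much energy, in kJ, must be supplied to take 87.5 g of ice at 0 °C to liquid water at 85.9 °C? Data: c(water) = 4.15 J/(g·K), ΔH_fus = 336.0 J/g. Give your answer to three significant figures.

q1 (melt at 0 °C): 87.5 × 336.0 = 29400 J
q2 (heat water 0.0→85.9 °C): 87.5 × 4.15 × 85.9 = 31192 J
Total: 29400 + 31192 = 60592 J = 60.6 kJ

q = 60.6 kJ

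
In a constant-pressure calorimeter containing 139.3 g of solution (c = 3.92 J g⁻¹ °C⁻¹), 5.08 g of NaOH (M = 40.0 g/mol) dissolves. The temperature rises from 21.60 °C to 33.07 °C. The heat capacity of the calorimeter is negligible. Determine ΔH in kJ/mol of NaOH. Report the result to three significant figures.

|ΔT| = |33.07 − 21.60| = 11.47 °C
|q_surr| = (139.3 × 3.92) × 11.47 = 546.056 × 11.47 = 6263 J
n(NaOH) = 5.08 / 40.0 = 0.1270 mol
Temperature rose, so q_rxn = −|q_surr| = -6.263 kJ
ΔH = q_rxn / n = -49.31 kJ/mol

ΔH = -49.3 kJ/mol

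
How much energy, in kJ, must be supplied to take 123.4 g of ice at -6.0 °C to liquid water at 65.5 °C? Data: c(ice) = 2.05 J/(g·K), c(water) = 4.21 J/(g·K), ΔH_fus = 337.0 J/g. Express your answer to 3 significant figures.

q1 (heat ice -6.0→0.0 °C): 123.4 × 2.05 × 6.0 = 1518 J
q2 (melt at 0 °C): 123.4 × 337.0 = 41586 J
q3 (heat water 0.0→65.5 °C): 123.4 × 4.21 × 65.5 = 34028 J
Total: 1518 + 41586 + 34028 = 77132 J = 77.1 kJ

q = 77.1 kJ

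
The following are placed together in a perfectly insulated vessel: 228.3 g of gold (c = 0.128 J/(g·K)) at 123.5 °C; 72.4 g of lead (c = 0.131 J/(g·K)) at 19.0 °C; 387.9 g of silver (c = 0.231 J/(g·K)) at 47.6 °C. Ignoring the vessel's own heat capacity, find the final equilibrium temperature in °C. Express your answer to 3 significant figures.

Σ mᵢcᵢ(T − Tᵢ) = 0  ⇒  T = Σ mᵢcᵢTᵢ / Σ mᵢcᵢ
Σ mᵢcᵢ = 228.3×0.128 + 72.4×0.131 + 387.9×0.231 = 128.3117
Σ mᵢcᵢTᵢ = 29.2224×123.5 + 9.4844×19.0 + 89.6049×47.6 = 8054.4
T = 8054.4 / 128.3117 = 62.77 °C

T_f = 62.8 °C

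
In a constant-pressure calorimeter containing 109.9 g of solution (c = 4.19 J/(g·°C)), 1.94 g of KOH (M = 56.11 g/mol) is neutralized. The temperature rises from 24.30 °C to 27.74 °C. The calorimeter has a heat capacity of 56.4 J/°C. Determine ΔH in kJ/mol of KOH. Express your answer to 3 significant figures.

ΔH = -51.4 kJ/mol

|ΔT| = |27.74 − 24.30| = 3.44 °C
|q_surr| = (109.9 × 4.19 + 56.4) × 3.44 = 516.881 × 3.44 = 1778 J
n(KOH) = 1.94 / 56.11 = 0.03457 mol
Temperature rose, so q_rxn = −|q_surr| = -1.778 kJ
ΔH = q_rxn / n = -51.43 kJ/mol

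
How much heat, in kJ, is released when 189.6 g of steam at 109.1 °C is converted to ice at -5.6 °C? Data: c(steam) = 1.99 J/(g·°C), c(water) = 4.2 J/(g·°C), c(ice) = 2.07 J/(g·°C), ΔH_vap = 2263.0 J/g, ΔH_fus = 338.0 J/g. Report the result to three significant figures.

q1 (cool steam 109.1→100 °C): 189.6 × 1.99 × 9.1 = 3433 J
q2 (condense at 100 °C): 189.6 × 2263.0 = 429065 J
q3 (cool water 100→0 °C): 189.6 × 4.2 × 100.0 = 79632 J
q4 (freeze at 0 °C): 189.6 × 338.0 = 64085 J
q5 (cool ice 0→-5.6 °C): 189.6 × 2.07 × 5.6 = 2198 J
Total: 3433 + 429065 + 79632 + 64085 + 2198 = 578413 J = 578 kJ

q = 578 kJ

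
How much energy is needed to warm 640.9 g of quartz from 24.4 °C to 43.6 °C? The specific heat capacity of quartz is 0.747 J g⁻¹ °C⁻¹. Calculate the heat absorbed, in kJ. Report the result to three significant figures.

q = 9.19 kJ

q = m c ΔT = 640.9 × 0.747 × (43.6 − 24.4)
q = 640.9 × 0.747 × 19.2 = 9192 J = 9.19 kJ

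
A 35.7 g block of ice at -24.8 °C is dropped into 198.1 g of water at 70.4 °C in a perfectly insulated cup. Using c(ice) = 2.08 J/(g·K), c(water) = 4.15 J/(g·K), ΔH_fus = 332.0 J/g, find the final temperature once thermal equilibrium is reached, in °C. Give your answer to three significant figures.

T_f = 45.5 °C

Heat to bring ice to 0 °C and melt it: q₁ = 35.7×2.08×24.8 + 35.7×332.0 = 13694 J
Heat the water can supply cooling to 0 °C: 198.1×4.15×70.4 = 57876.9 J > q₁, so all ice melts.
Energy balance: 198.1×4.15×(70.4 − T) = 13694 + 35.7×4.15×(T − 0)
822.115(70.4 − T) = 13694 + 148.155 T
57876.9 − 13694 = 970.270 T
T = 44182.9 / 970.270 = 45.54 °C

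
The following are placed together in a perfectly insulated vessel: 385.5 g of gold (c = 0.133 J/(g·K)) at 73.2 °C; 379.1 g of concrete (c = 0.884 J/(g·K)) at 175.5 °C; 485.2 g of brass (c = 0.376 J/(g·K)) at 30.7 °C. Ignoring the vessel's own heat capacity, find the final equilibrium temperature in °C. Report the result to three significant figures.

Σ mᵢcᵢ(T − Tᵢ) = 0  ⇒  T = Σ mᵢcᵢTᵢ / Σ mᵢcᵢ
Σ mᵢcᵢ = 385.5×0.133 + 379.1×0.884 + 485.2×0.376 = 568.8311
Σ mᵢcᵢTᵢ = 51.2715×73.2 + 335.1244×175.5 + 182.4352×30.7 = 68168
T = 68168 / 568.8311 = 119.8 °C

T_f = 120 °C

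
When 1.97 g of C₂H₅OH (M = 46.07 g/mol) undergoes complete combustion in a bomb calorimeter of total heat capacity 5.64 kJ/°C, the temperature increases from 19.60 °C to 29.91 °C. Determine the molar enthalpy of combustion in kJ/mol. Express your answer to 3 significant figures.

ΔH = -1360 kJ/mol

ΔT = 29.91 − 19.60 = 10.31 °C
q_cal = C_cal × ΔT = 5.64 × 10.31 = 58.1484 kJ
n = 1.97 / 46.07 = 0.04276 mol
q_rxn = −q_cal = -58.1484 kJ
ΔH = -58.1484 / 0.04276 = -1360 kJ/mol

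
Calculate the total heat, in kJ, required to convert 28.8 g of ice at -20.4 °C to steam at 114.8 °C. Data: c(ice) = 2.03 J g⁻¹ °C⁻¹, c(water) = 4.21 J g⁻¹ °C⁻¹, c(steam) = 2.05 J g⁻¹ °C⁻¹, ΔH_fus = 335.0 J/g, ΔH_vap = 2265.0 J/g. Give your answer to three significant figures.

q = 89.1 kJ

q1 (heat ice -20.4→0.0 °C): 28.8 × 2.03 × 20.4 = 1193 J
q2 (melt at 0 °C): 28.8 × 335.0 = 9648 J
q3 (heat water 0.0→100.0 °C): 28.8 × 4.21 × 100.0 = 12125 J
q4 (vaporize at 100 °C): 28.8 × 2265.0 = 65232 J
q5 (heat steam 100.0→114.8 °C): 28.8 × 2.05 × 14.8 = 874 J
Total: 1193 + 9648 + 12125 + 65232 + 874 = 89072 J = 89.1 kJ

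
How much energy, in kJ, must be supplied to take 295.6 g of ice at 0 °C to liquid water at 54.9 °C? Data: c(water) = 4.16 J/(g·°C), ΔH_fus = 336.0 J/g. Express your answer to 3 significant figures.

q1 (melt at 0 °C): 295.6 × 336.0 = 99322 J
q2 (heat water 0.0→54.9 °C): 295.6 × 4.16 × 54.9 = 67510 J
Total: 99322 + 67510 = 166832 J = 167 kJ

q = 167 kJ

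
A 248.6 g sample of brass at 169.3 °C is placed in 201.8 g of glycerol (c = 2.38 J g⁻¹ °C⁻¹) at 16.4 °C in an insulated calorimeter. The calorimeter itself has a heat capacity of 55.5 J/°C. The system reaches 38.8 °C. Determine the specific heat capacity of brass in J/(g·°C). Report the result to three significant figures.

q_gained = (201.8 × 2.38 + 55.5) × (38.8 − 16.4) = 12000 J
q_lost = 248.6 × c × (169.3 − 38.8) = 32442.3 c
Set equal: c = 12000 / 32442.3 = 0.370 J/(g·°C)

c = 0.370 J/(g·°C)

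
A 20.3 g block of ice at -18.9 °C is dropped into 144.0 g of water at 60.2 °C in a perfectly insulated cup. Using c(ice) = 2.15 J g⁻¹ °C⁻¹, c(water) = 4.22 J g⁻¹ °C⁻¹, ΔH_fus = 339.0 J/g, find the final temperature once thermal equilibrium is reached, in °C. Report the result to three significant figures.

T_f = 41.6 °C

Heat to bring ice to 0 °C and melt it: q₁ = 20.3×2.15×18.9 + 20.3×339.0 = 7706.6 J
Heat the water can supply cooling to 0 °C: 144.0×4.22×60.2 = 36582.3 J > q₁, so all ice melts.
Energy balance: 144.0×4.22×(60.2 − T) = 7706.6 + 20.3×4.22×(T − 0)
607.68(60.2 − T) = 7706.6 + 85.666 T
36582.3 − 7706.6 = 693.346 T
T = 28875.7 / 693.346 = 41.647 °C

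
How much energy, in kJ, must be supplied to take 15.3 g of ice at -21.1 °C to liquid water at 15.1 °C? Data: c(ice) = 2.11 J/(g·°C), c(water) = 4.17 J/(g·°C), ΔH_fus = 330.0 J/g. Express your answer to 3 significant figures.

q = 6.69 kJ

q1 (heat ice -21.1→0.0 °C): 15.3 × 2.11 × 21.1 = 681 J
q2 (melt at 0 °C): 15.3 × 330.0 = 5049 J
q3 (heat water 0.0→15.1 °C): 15.3 × 4.17 × 15.1 = 963 J
Total: 681 + 5049 + 963 = 6693 J = 6.69 kJ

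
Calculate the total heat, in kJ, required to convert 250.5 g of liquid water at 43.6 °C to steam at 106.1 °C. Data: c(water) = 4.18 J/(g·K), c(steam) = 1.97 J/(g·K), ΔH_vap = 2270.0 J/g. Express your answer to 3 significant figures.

q = 631 kJ

q1 (heat water 43.6→100.0 °C): 250.5 × 4.18 × 56.4 = 59056 J
q2 (vaporize at 100 °C): 250.5 × 2270.0 = 568635 J
q3 (heat steam 100.0→106.1 °C): 250.5 × 1.97 × 6.1 = 3010 J
Total: 59056 + 568635 + 3010 = 630701 J = 631 kJ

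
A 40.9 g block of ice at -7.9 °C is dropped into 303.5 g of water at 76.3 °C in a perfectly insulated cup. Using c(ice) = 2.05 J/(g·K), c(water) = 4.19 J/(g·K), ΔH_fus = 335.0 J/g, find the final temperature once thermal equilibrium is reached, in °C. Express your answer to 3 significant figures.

Heat to bring ice to 0 °C and melt it: q₁ = 40.9×2.05×7.9 + 40.9×335.0 = 14364 J
Heat the water can supply cooling to 0 °C: 303.5×4.19×76.3 = 97028.0 J > q₁, so all ice melts.
Energy balance: 303.5×4.19×(76.3 − T) = 14364 + 40.9×4.19×(T − 0)
1271.665(76.3 − T) = 14364 + 171.371 T
97028.0 − 14364 = 1443.036 T
T = 82664.0 / 1443.036 = 57.28 °C

T_f = 57.3 °C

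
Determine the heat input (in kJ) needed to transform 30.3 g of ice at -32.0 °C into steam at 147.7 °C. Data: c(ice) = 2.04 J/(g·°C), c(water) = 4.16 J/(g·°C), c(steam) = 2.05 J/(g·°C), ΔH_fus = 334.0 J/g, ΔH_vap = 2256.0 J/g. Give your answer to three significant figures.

q1 (heat ice -32.0→0.0 °C): 30.3 × 2.04 × 32.0 = 1978 J
q2 (melt at 0 °C): 30.3 × 334.0 = 10120 J
q3 (heat water 0.0→100.0 °C): 30.3 × 4.16 × 100.0 = 12605 J
q4 (vaporize at 100 °C): 30.3 × 2256.0 = 68357 J
q5 (heat steam 100.0→147.7 °C): 30.3 × 2.05 × 47.7 = 2963 J
Total: 1978 + 10120 + 12605 + 68357 + 2963 = 96023 J = 96.0 kJ

q = 96.0 kJ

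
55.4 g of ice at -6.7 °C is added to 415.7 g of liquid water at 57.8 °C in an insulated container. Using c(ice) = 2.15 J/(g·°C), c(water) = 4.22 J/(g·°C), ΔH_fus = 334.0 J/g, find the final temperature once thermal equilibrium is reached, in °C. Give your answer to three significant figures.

T_f = 41.3 °C

Heat to bring ice to 0 °C and melt it: q₁ = 55.4×2.15×6.7 + 55.4×334.0 = 19302 J
Heat the water can supply cooling to 0 °C: 415.7×4.22×57.8 = 101396 J > q₁, so all ice melts.
Energy balance: 415.7×4.22×(57.8 − T) = 19302 + 55.4×4.22×(T − 0)
1754.254(57.8 − T) = 19302 + 233.788 T
101396 − 19302 = 1988.042 T
T = 82094 / 1988.042 = 41.29 °C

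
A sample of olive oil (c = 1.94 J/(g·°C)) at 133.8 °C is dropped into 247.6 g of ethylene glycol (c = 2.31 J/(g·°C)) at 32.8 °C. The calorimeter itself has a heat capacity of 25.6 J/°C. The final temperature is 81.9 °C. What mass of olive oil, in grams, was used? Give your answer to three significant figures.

q_gained = (247.6 × 2.31 + 25.6) × (81.9 − 32.8) = 29340 J
q_lost = m × 1.94 × (133.8 − 81.9) = 100.686 m
m = 29340 / 100.686 = 291 g

m = 291 g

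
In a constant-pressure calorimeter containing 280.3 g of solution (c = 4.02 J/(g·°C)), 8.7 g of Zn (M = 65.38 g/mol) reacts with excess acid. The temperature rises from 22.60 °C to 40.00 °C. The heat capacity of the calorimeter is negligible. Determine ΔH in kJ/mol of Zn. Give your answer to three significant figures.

ΔH = -147 kJ/mol

|ΔT| = |40.00 − 22.60| = 17.40 °C
|q_surr| = (280.3 × 4.02) × 17.40 = 1126.806 × 17.40 = 19610 J
n(Zn) = 8.7 / 65.38 = 0.1331 mol
Temperature rose, so q_rxn = −|q_surr| = -19.61 kJ
ΔH = q_rxn / n = -147.3 kJ/mol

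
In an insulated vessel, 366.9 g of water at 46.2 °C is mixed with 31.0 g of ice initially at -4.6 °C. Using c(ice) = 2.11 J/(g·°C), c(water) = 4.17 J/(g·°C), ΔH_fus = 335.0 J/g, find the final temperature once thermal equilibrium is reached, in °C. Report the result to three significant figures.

T_f = 36.2 °C

Heat to bring ice to 0 °C and melt it: q₁ = 31.0×2.11×4.6 + 31.0×335.0 = 10686 J
Heat the water can supply cooling to 0 °C: 366.9×4.17×46.2 = 70684.8 J > q₁, so all ice melts.
Energy balance: 366.9×4.17×(46.2 − T) = 10686 + 31.0×4.17×(T − 0)
1529.973(46.2 − T) = 10686 + 129.27 T
70684.8 − 10686 = 1659.243 T
T = 59998.8 / 1659.243 = 36.16 °C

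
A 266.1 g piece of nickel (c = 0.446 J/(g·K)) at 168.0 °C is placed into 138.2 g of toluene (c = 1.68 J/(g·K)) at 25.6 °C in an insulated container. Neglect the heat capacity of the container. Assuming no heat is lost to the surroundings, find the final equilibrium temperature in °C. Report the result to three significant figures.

T_f = 73.8 °C

Heat lost by nickel = heat gained by toluene.
(266.1)(0.446)(168.0 − T) = (138.2)(1.68)(T − 25.6)
118.6806 (168.0 − T) = 232.176 (T − 25.6)
19938 − 118.6806 T = 232.176 T − 5943.7
25881.7 = 350.8566 T
T = 73.77 °C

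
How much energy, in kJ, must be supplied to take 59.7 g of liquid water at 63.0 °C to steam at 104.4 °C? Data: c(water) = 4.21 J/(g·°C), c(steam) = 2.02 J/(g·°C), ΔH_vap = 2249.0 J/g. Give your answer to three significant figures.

q1 (heat water 63.0→100.0 °C): 59.7 × 4.21 × 37.0 = 9299 J
q2 (vaporize at 100 °C): 59.7 × 2249.0 = 134265 J
q3 (heat steam 100.0→104.4 °C): 59.7 × 2.02 × 4.4 = 531 J
Total: 9299 + 134265 + 531 = 144095 J = 144 kJ

q = 144 kJ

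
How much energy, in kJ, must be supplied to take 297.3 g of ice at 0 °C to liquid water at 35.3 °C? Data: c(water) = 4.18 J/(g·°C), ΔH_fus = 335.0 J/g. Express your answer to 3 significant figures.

q1 (melt at 0 °C): 297.3 × 335.0 = 99596 J
q2 (heat water 0.0→35.3 °C): 297.3 × 4.18 × 35.3 = 43868 J
Total: 99596 + 43868 = 143464 J = 143 kJ

q = 143 kJ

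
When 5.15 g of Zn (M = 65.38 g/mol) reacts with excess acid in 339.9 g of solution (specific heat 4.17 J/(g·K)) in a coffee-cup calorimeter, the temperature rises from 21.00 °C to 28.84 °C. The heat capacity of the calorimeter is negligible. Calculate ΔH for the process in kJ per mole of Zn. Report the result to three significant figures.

|ΔT| = |28.84 − 21.00| = 7.84 °C
|q_surr| = (339.9 × 4.17) × 7.84 = 1417.383 × 7.84 = 11110 J
n(Zn) = 5.15 / 65.38 = 0.07877 mol
Temperature rose, so q_rxn = −|q_surr| = -11.11 kJ
ΔH = q_rxn / n = -141.0 kJ/mol

ΔH = -141 kJ/mol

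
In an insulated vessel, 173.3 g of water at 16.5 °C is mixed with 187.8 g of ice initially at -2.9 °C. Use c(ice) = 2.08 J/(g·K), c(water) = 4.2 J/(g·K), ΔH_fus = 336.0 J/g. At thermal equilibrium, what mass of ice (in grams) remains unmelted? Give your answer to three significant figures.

Heat to warm all ice to 0 °C: 187.8×2.08×2.9 = 1132.8 J
Heat released by water cooling to 0 °C: 173.3×4.2×16.5 = 12010 J
12010 J < 1132.8 + 187.8×336.0 = 64233.6 J, so not all ice melts; final T = 0 °C.
Heat left for melting: 12010 − 1132.8 = 10877.2 J
Mass melted = 10877.2 / 336.0 = 32.37 g
Ice remaining = 187.8 − 32.37 = 155.43 g

m_ice remaining = 155 g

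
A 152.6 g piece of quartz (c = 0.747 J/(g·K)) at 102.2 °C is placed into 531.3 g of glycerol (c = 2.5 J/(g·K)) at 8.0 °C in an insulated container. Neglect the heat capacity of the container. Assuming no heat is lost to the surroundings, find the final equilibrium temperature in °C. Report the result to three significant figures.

T_f = 15.4 °C

Heat lost by quartz = heat gained by glycerol.
(152.6)(0.747)(102.2 − T) = (531.3)(2.5)(T − 8.0)
113.9922 (102.2 − T) = 1328.25 (T − 8.0)
11650 − 113.9922 T = 1328.25 T − 10626
22276 = 1442.2422 T
T = 15.445 °C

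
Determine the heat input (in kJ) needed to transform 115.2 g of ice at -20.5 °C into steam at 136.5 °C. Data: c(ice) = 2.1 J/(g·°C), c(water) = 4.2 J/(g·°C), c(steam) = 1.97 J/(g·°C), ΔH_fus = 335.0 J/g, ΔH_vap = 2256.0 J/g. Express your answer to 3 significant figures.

q = 360 kJ

q1 (heat ice -20.5→0.0 °C): 115.2 × 2.1 × 20.5 = 4959 J
q2 (melt at 0 °C): 115.2 × 335.0 = 38592 J
q3 (heat water 0.0→100.0 °C): 115.2 × 4.2 × 100.0 = 48384 J
q4 (vaporize at 100 °C): 115.2 × 2256.0 = 259891 J
q5 (heat steam 100.0→136.5 °C): 115.2 × 1.97 × 36.5 = 8283 J
Total: 4959 + 38592 + 48384 + 259891 + 8283 = 360109 J = 360 kJ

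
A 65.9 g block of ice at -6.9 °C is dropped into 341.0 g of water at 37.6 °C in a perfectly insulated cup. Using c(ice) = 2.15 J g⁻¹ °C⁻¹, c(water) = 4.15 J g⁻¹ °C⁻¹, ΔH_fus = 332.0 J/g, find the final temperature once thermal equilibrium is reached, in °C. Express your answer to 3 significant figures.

Heat to bring ice to 0 °C and melt it: q₁ = 65.9×2.15×6.9 + 65.9×332.0 = 22856 J
Heat the water can supply cooling to 0 °C: 341.0×4.15×37.6 = 53209.6 J > q₁, so all ice melts.
Energy balance: 341.0×4.15×(37.6 − T) = 22856 + 65.9×4.15×(T − 0)
1415.15(37.6 − T) = 22856 + 273.485 T
53209.6 − 22856 = 1688.635 T
T = 30353.6 / 1688.635 = 17.98 °C

T_f = 18.0 °C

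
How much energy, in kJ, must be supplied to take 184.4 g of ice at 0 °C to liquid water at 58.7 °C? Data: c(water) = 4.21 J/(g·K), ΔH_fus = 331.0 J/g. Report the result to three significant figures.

q = 107 kJ

q1 (melt at 0 °C): 184.4 × 331.0 = 61036 J
q2 (heat water 0.0→58.7 °C): 184.4 × 4.21 × 58.7 = 45570 J
Total: 61036 + 45570 = 106606 J = 107 kJ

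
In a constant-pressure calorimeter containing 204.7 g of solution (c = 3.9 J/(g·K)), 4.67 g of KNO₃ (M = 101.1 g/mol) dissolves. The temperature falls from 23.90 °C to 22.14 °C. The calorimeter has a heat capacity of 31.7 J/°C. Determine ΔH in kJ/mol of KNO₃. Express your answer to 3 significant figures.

ΔH = 31.6 kJ/mol

|ΔT| = |22.14 − 23.90| = 1.76 °C
|q_surr| = (204.7 × 3.9 + 31.7) × 1.76 = 830.03 × 1.76 = 1461 J
n(KNO₃) = 4.67 / 101.1 = 0.04619 mol
Temperature fell, so q_rxn = +|q_surr| = 1.461 kJ
ΔH = q_rxn / n = 31.63 kJ/mol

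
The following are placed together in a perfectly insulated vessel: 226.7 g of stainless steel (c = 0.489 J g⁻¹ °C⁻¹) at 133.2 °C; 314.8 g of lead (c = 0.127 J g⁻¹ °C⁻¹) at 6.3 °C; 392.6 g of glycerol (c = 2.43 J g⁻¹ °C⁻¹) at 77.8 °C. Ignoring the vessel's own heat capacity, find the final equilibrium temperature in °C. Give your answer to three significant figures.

T_f = 80.8 °C

Σ mᵢcᵢ(T − Tᵢ) = 0  ⇒  T = Σ mᵢcᵢTᵢ / Σ mᵢcᵢ
Σ mᵢcᵢ = 226.7×0.489 + 314.8×0.127 + 392.6×2.43 = 1104.8539
Σ mᵢcᵢTᵢ = 110.8563×133.2 + 39.9796×6.3 + 954.018×77.8 = 89241
T = 89241 / 1104.8539 = 80.77 °C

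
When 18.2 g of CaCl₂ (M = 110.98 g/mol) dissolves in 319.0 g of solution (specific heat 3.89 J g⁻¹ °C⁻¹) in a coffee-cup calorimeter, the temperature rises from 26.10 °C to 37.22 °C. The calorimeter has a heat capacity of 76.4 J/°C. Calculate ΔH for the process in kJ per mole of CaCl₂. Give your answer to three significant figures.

ΔH = -89.3 kJ/mol

|ΔT| = |37.22 − 26.10| = 11.12 °C
|q_surr| = (319.0 × 3.89 + 76.4) × 11.12 = 1317.31 × 11.12 = 14650 J
n(CaCl₂) = 18.2 / 110.98 = 0.1640 mol
Temperature rose, so q_rxn = −|q_surr| = -14.65 kJ
ΔH = q_rxn / n = -89.33 kJ/mol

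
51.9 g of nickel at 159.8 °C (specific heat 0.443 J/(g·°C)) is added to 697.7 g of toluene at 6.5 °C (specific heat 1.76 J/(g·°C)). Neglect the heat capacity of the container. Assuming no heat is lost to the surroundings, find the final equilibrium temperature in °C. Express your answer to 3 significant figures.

T_f = 9.32 °C

Heat lost by nickel = heat gained by toluene.
(51.9)(0.443)(159.8 − T) = (697.7)(1.76)(T − 6.5)
22.9917 (159.8 − T) = 1227.952 (T − 6.5)
3674.1 − 22.9917 T = 1227.952 T − 7981.7
11655.8 = 1250.9437 T
T = 9.318 °C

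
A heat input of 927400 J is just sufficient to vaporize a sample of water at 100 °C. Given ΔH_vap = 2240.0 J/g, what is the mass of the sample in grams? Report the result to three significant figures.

m = q / ΔH_vap = 927400 J / 2240.0 J/g = 414 g

m = 414 g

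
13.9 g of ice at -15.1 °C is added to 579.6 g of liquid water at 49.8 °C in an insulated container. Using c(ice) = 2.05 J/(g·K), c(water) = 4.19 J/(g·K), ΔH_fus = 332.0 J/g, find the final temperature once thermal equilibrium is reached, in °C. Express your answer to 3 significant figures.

T_f = 46.6 °C

Heat to bring ice to 0 °C and melt it: q₁ = 13.9×2.05×15.1 + 13.9×332.0 = 5045.1 J
Heat the water can supply cooling to 0 °C: 579.6×4.19×49.8 = 120940 J > q₁, so all ice melts.
Energy balance: 579.6×4.19×(49.8 − T) = 5045.1 + 13.9×4.19×(T − 0)
2428.524(49.8 − T) = 5045.1 + 58.241 T
120940 − 5045.1 = 2486.765 T
T = 115894.9 / 2486.765 = 46.60 °C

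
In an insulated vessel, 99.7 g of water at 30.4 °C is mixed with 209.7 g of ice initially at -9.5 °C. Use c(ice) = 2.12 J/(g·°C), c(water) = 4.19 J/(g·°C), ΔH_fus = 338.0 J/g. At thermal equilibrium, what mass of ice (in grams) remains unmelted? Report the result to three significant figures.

Heat to warm all ice to 0 °C: 209.7×2.12×9.5 = 4223.4 J
Heat released by water cooling to 0 °C: 99.7×4.19×30.4 = 12699 J
12699 J < 4223.4 + 209.7×338.0 = 75102.0 J, so not all ice melts; final T = 0 °C.
Heat left for melting: 12699 − 4223.4 = 8475.6 J
Mass melted = 8475.6 / 338.0 = 25.08 g
Ice remaining = 209.7 − 25.08 = 184.62 g

m_ice remaining = 185 g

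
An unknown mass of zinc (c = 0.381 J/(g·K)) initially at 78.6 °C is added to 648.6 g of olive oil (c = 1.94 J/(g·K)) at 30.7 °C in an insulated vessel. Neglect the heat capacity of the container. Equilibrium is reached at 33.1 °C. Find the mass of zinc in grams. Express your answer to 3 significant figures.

q_gained = (648.6 × 1.94) × (33.1 − 30.7) = 3020 J
q_lost = m × 0.381 × (78.6 − 33.1) = 17.3355 m
m = 3020 / 17.3355 = 174 g

m = 174 g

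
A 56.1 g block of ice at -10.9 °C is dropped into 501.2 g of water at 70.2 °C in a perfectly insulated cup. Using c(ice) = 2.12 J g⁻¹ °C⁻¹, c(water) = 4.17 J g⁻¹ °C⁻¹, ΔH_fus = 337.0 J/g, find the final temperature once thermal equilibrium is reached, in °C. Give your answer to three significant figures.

T_f = 54.4 °C

Heat to bring ice to 0 °C and melt it: q₁ = 56.1×2.12×10.9 + 56.1×337.0 = 20202 J
Heat the water can supply cooling to 0 °C: 501.2×4.17×70.2 = 146718 J > q₁, so all ice melts.
Energy balance: 501.2×4.17×(70.2 − T) = 20202 + 56.1×4.17×(T − 0)
2090.004(70.2 − T) = 20202 + 233.937 T
146718 − 20202 = 2323.941 T
T = 126516 / 2323.941 = 54.44 °C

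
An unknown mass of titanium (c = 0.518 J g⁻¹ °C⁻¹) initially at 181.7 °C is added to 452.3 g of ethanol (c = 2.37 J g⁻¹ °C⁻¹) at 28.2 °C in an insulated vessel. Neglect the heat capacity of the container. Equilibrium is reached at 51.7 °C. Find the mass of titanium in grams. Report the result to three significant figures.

m = 374 g

q_gained = (452.3 × 2.37) × (51.7 − 28.2) = 25190 J
q_lost = m × 0.518 × (181.7 − 51.7) = 67.34 m
m = 25190 / 67.34 = 374 g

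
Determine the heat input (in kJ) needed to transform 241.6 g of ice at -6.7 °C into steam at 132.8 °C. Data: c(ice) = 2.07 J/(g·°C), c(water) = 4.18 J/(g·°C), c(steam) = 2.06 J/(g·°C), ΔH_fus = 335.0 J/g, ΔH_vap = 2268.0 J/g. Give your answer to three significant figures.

q1 (heat ice -6.7→0.0 °C): 241.6 × 2.07 × 6.7 = 3351 J
q2 (melt at 0 °C): 241.6 × 335.0 = 80936 J
q3 (heat water 0.0→100.0 °C): 241.6 × 4.18 × 100.0 = 100989 J
q4 (vaporize at 100 °C): 241.6 × 2268.0 = 547949 J
q5 (heat steam 100.0→132.8 °C): 241.6 × 2.06 × 32.8 = 16324 J
Total: 3351 + 80936 + 100989 + 547949 + 16324 = 749549 J = 750 kJ

q = 750 kJ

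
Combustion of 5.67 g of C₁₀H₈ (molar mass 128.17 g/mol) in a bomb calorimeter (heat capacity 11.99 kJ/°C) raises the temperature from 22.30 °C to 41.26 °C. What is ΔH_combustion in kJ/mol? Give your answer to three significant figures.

ΔT = 41.26 − 22.30 = 18.96 °C
q_cal = C_cal × ΔT = 11.99 × 18.96 = 227.3304 kJ
n = 5.67 / 128.17 = 0.04424 mol
q_rxn = −q_cal = -227.3304 kJ
ΔH = -227.3304 / 0.04424 = -5139 kJ/mol

ΔH = -5140 kJ/mol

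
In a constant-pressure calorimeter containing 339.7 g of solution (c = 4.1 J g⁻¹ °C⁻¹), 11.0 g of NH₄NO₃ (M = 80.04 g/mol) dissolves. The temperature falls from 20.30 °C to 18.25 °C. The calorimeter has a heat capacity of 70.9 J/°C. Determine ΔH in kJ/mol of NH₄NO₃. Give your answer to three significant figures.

|ΔT| = |18.25 − 20.30| = 2.05 °C
|q_surr| = (339.7 × 4.1 + 70.9) × 2.05 = 1463.67 × 2.05 = 3001 J
n(NH₄NO₃) = 11.0 / 80.04 = 0.1374 mol
Temperature fell, so q_rxn = +|q_surr| = 3.001 kJ
ΔH = q_rxn / n = 21.84 kJ/mol

ΔH = 21.8 kJ/mol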